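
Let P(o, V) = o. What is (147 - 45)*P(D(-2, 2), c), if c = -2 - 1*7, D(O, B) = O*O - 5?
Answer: -102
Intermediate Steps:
D(O, B) = -5 + O² (D(O, B) = O² - 5 = -5 + O²)
c = -9 (c = -2 - 7 = -9)
(147 - 45)*P(D(-2, 2), c) = (147 - 45)*(-5 + (-2)²) = 102*(-5 + 4) = 102*(-1) = -102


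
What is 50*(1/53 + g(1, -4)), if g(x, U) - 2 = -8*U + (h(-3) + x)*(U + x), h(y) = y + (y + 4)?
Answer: 98100/53 ≈ 1850.9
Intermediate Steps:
h(y) = 4 + 2*y (h(y) = y + (4 + y) = 4 + 2*y)
g(x, U) = 2 - 8*U + (-2 + x)*(U + x) (g(x, U) = 2 + (-8*U + ((4 + 2*(-3)) + x)*(U + x)) = 2 + (-8*U + ((4 - 6) + x)*(U + x)) = 2 + (-8*U + (-2 + x)*(U + x)) = 2 - 8*U + (-2 + x)*(U + x))
50*(1/53 + g(1, -4)) = 50*(1/53 + (2 + 1² - 10*(-4) - 2*1 - 4*1)) = 50*(1/53 + (2 + 1 + 40 - 2 - 4)) = 50*(1/53 + 37) = 50*(1962/53) = 98100/53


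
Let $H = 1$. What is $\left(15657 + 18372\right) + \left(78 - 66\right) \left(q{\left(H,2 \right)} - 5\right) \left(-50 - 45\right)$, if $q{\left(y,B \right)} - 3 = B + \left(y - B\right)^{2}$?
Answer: $32889$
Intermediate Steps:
$q{\left(y,B \right)} = 3 + B + \left(y - B\right)^{2}$ ($q{\left(y,B \right)} = 3 + \left(B + \left(y - B\right)^{2}\right) = 3 + B + \left(y - B\right)^{2}$)
$\left(15657 + 18372\right) + \left(78 - 66\right) \left(q{\left(H,2 \right)} - 5\right) \left(-50 - 45\right) = \left(15657 + 18372\right) + \left(78 - 66\right) \left(\left(3 + 2 + \left(2 - 1\right)^{2}\right) - 5\right) \left(-50 - 45\right) = 34029 + \left(78 - 66\right) \left(\left(3 + 2 + \left(2 - 1\right)^{2}\right) - 5\right) \left(-95\right) = 34029 + 12 \left(\left(3 + 2 + 1^{2}\right) - 5\right) \left(-95\right) = 34029 + 12 \left(\left(3 + 2 + 1\right) - 5\right) \left(-95\right) = 34029 + 12 \left(6 - 5\right) \left(-95\right) = 34029 + 12 \cdot 1 \left(-95\right) = 34029 + 12 \left(-95\right) = 34029 - 1140 = 32889$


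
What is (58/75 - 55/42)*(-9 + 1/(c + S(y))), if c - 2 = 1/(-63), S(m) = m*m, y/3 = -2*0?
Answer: 99651/21875 ≈ 4.5555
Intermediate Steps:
y = 0 (y = 3*(-2*0) = 3*0 = 0)
S(m) = m**2
c = 125/63 (c = 2 + 1/(-63) = 2 - 1/63 = 125/63 ≈ 1.9841)
(58/75 - 55/42)*(-9 + 1/(c + S(y))) = (58/75 - 55/42)*(-9 + 1/(125/63 + 0**2)) = (58*(1/75) - 55*1/42)*(-9 + 1/(125/63 + 0)) = (58/75 - 55/42)*(-9 + 1/(125/63)) = -563*(-9 + 63/125)/1050 = -563/1050*(-1062/125) = 99651/21875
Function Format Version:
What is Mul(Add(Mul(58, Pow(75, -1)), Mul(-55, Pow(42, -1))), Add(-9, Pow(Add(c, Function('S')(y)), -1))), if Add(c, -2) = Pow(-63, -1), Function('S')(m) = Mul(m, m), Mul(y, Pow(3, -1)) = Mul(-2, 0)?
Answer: Rational(99651, 21875) ≈ 4.5555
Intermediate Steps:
y = 0 (y = Mul(3, Mul(-2, 0)) = Mul(3, 0) = 0)
Function('S')(m) = Pow(m, 2)
c = Rational(125, 63) (c = Add(2, Pow(-63, -1)) = Add(2, Rational(-1, 63)) = Rational(125, 63) ≈ 1.9841)
Mul(Add(Mul(58, Pow(75, -1)), Mul(-55, Pow(42, -1))), Add(-9, Pow(Add(c, Function('S')(y)), -1))) = Mul(Add(Mul(58, Pow(75, -1)), Mul(-55, Pow(42, -1))), Add(-9, Pow(Add(Rational(125, 63), Pow(0, 2)), -1))) = Mul(Add(Mul(58, Rational(1, 75)), Mul(-55, Rational(1, 42))), Add(-9, Pow(Add(Rational(125, 63), 0), -1))) = Mul(Add(Rational(58, 75), Rational(-55, 42)), Add(-9, Pow(Rational(125, 63), -1))) = Mul(Rational(-563, 1050), Add(-9, Rational(63, 125))) = Mul(Rational(-563, 1050), Rational(-1062, 125)) = Rational(99651, 21875)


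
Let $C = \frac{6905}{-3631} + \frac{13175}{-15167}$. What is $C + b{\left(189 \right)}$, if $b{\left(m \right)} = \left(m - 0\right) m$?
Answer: $\frac{1967052091257}{55071377} \approx 35718.0$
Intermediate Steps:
$C = - \frac{152566560}{55071377}$ ($C = 6905 \left(- \frac{1}{3631}\right) + 13175 \left(- \frac{1}{15167}\right) = - \frac{6905}{3631} - \frac{13175}{15167} = - \frac{152566560}{55071377} \approx -2.7703$)
$b{\left(m \right)} = m^{2}$ ($b{\left(m \right)} = \left(m + 0\right) m = m m = m^{2}$)
$C + b{\left(189 \right)} = - \frac{152566560}{55071377} + 189^{2} = - \frac{152566560}{55071377} + 35721 = \frac{1967052091257}{55071377}$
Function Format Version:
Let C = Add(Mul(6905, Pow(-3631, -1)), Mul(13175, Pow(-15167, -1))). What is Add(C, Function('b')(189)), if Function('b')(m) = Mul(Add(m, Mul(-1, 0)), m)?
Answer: Rational(1967052091257, 55071377) ≈ 35718.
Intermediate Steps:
C = Rational(-152566560, 55071377) (C = Add(Mul(6905, Rational(-1, 3631)), Mul(13175, Rational(-1, 15167))) = Add(Rational(-6905, 3631), Rational(-13175, 15167)) = Rational(-152566560, 55071377) ≈ -2.7703)
Function('b')(m) = Pow(m, 2) (Function('b')(m) = Mul(Add(m, 0), m) = Mul(m, m) = Pow(m, 2))
Add(C, Function('b')(189)) = Add(Rational(-152566560, 55071377), Pow(189, 2)) = Add(Rational(-152566560, 55071377), 35721) = Rational(1967052091257, 55071377)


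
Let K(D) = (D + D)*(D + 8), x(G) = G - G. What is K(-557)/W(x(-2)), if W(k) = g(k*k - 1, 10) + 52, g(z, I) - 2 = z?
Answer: 611586/53 ≈ 11539.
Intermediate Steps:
g(z, I) = 2 + z
x(G) = 0
K(D) = 2*D*(8 + D) (K(D) = (2*D)*(8 + D) = 2*D*(8 + D))
W(k) = 53 + k**2 (W(k) = (2 + (k*k - 1)) + 52 = (2 + (k**2 - 1)) + 52 = (2 + (-1 + k**2)) + 52 = (1 + k**2) + 52 = 53 + k**2)
K(-557)/W(x(-2)) = (2*(-557)*(8 - 557))/(53 + 0**2) = (2*(-557)*(-549))/(53 + 0) = 611586/53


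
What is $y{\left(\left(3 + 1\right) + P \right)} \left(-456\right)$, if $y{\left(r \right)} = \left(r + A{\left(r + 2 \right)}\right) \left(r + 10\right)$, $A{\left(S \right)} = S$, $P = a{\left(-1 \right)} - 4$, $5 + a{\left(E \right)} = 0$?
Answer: $18240$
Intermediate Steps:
$a{\left(E \right)} = -5$ ($a{\left(E \right)} = -5 + 0 = -5$)
$P = -9$ ($P = -5 - 4 = -9$)
$y{\left(r \right)} = \left(2 + 2 r\right) \left(10 + r\right)$ ($y{\left(r \right)} = \left(r + \left(r + 2\right)\right) \left(r + 10\right) = \left(r + \left(2 + r\right)\right) \left(10 + r\right) = \left(2 + 2 r\right) \left(10 + r\right)$)
$y{\left(\left(3 + 1\right) + P \right)} \left(-456\right) = \left(20 + 2 \left(\left(3 + 1\right) - 9\right)^{2} + 22 \left(\left(3 + 1\right) - 9\right)\right) \left(-456\right) = \left(20 + 2 \left(4 - 9\right)^{2} + 22 \left(4 - 9\right)\right) \left(-456\right) = \left(20 + 2 \left(-5\right)^{2} + 22 \left(-5\right)\right) \left(-456\right) = \left(20 + 2 \cdot 25 - 110\right) \left(-456\right) = \left(20 + 50 - 110\right) \left(-456\right) = \left(-40\right) \left(-456\right) = 18240$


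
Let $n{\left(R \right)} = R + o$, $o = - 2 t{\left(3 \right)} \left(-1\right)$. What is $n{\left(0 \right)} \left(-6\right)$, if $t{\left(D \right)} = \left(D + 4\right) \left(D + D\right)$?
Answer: $-504$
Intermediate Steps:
$t{\left(D \right)} = 2 D \left(4 + D\right)$ ($t{\left(D \right)} = \left(4 + D\right) 2 D = 2 D \left(4 + D\right)$)
$o = 84$ ($o = - 2 \cdot 2 \cdot 3 \left(4 + 3\right) \left(-1\right) = - 2 \cdot 2 \cdot 3 \cdot 7 \left(-1\right) = \left(-2\right) 42 \left(-1\right) = \left(-84\right) \left(-1\right) = 84$)
$n{\left(R \right)} = 84 + R$ ($n{\left(R \right)} = R + 84 = 84 + R$)
$n{\left(0 \right)} \left(-6\right) = \left(84 + 0\right) \left(-6\right) = 84 \left(-6\right) = -504$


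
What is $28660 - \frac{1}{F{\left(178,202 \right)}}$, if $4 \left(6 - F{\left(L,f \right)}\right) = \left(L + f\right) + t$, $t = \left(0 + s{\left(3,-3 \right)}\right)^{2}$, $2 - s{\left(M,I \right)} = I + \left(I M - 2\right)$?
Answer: $\frac{4384981}{153} \approx 28660.0$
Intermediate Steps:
$s{\left(M,I \right)} = 4 - I - I M$ ($s{\left(M,I \right)} = 2 - \left(I + \left(I M - 2\right)\right) = 2 - \left(I + \left(-2 + I M\right)\right) = 2 - \left(-2 + I + I M\right) = 4 - I - I M$)
$t = 256$ ($t = \left(0 - \left(-7 - 9\right)\right)^{2} = \left(0 + \left(4 + 3 + 9\right)\right)^{2} = \left(0 + 16\right)^{2} = 16^{2} = 256$)
$F{\left(L,f \right)} = -58 - \frac{L}{4} - \frac{f}{4}$ ($F{\left(L,f \right)} = 6 - \frac{\left(L + f\right) + 256}{4} = 6 - \frac{256 + L + f}{4} = 6 - \left(64 + \frac{L}{4} + \frac{f}{4}\right) = -58 - \frac{L}{4} - \frac{f}{4}$)
$28660 - \frac{1}{F{\left(178,202 \right)}} = 28660 - \frac{1}{-58 - \frac{89}{2} - \frac{101}{2}} = 28660 - \frac{1}{-153} = 28660 - - \frac{1}{153} = 28660 + \frac{1}{153} = \frac{4384981}{153}$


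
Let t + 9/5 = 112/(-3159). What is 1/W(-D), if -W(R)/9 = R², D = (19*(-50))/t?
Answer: -840478081/2026417748062500 ≈ -4.1476e-7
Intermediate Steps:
t = -28991/15795 (t = -9/5 + 112/(-3159) = -9/5 + 112*(-1/3159) = -9/5 - 112/3159 = -28991/15795 ≈ -1.8355)
D = 15005250/28991 (D = (19*(-50))/(-28991/15795) = -950*(-15795/28991) = 15005250/28991 ≈ 517.58)
W(R) = -9*R²
1/W(-D) = 1/(-9*(-1*15005250/28991)²) = 1/(-9*(-15005250/28991)²) = 1/(-9*225157527562500/840478081) = 1/(-2026417748062500/840478081) = -840478081/2026417748062500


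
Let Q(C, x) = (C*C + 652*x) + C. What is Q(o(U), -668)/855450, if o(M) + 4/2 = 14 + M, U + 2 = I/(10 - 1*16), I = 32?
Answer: -1959793/3849525 ≈ -0.50910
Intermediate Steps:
U = -22/3 (U = -2 + 32/(10 - 1*16) = -2 + 32/(10 - 16) = -2 + 32/(-6) = -2 + 32*(-1/6) = -2 - 16/3 = -22/3 ≈ -7.3333)
o(M) = 12 + M (o(M) = -2 + (14 + M) = 12 + M)
Q(C, x) = C + C**2 + 652*x (Q(C, x) = (C**2 + 652*x) + C = C + C**2 + 652*x)
Q(o(U), -668)/855450 = ((12 - 22/3) + (12 - 22/3)**2 + 652*(-668))/855450 = (14/3 + (14/3)**2 - 435536)*(1/855450) = (14/3 + 196/9 - 435536)*(1/855450) = -3919586/9*1/855450 = -1959793/3849525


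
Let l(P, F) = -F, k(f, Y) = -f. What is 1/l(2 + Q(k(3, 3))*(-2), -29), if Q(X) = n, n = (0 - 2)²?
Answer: 1/29 ≈ 0.034483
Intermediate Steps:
n = 4 (n = (-2)² = 4)
Q(X) = 4
1/l(2 + Q(k(3, 3))*(-2), -29) = 1/(-1*(-29)) = 1/29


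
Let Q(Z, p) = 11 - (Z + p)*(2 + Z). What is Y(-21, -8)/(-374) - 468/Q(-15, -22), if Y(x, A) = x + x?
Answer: 48693/43945 ≈ 1.1080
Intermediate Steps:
Q(Z, p) = 11 - (2 + Z)*(Z + p)
Y(x, A) = 2*x
Y(-21, -8)/(-374) - 468/Q(-15, -22) = (2*(-21))/(-374) - 468/(11 - 1*(-15)² - 2*(-15) - 2*(-22) - 1*(-15)*(-22)) = -42*(-1/374) - 468/(11 - 1*225 + 30 + 44 - 330) = 21/187 - 468/(11 - 225 + 30 + 44 - 330) = 21/187 - 468/(-470) = 21/187 - 468*(-1/470) = 21/187 + 234/235 = 48693/43945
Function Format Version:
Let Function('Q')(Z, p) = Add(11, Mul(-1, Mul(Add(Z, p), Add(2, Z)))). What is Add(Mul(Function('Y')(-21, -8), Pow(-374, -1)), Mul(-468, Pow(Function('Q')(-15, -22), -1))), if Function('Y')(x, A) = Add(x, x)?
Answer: Rational(48693, 43945) ≈ 1.1080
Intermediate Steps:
Function('Q')(Z, p) = Add(11, Mul(-1, Add(2, Z), Add(Z, p))) (Function('Q')(Z, p) = Add(11, Mul(-1, Mul(Add(2, Z), Add(Z, p)))) = Add(11, Mul(-1, Add(2, Z), Add(Z, p))))
Function('Y')(x, A) = Mul(2, x)
Add(Mul(Function('Y')(-21, -8), Pow(-374, -1)), Mul(-468, Pow(Function('Q')(-15, -22), -1))) = Add(Mul(Mul(2, -21), Pow(-374, -1)), Mul(-468, Pow(Add(11, Mul(-1, Pow(-15, 2)), Mul(-2, -15), Mul(-2, -22), Mul(-1, -15, -22)), -1))) = Add(Mul(-42, Rational(-1, 374)), Mul(-468, Pow(Add(11, Mul(-1, 225), 30, 44, -330), -1))) = Add(Rational(21, 187), Mul(-468, Pow(Add(11, -225, 30, 44, -330), -1))) = Add(Rational(21, 187), Mul(-468, Pow(-470, -1))) = Add(Rational(21, 187), Mul(-468, Rational(-1, 470))) = Add(Rational(21, 187), Rational(234, 235)) = Rational(48693, 43945)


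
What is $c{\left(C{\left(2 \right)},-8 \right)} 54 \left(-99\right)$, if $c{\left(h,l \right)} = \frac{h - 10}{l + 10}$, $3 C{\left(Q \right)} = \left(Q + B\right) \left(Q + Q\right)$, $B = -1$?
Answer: $23166$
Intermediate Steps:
$C{\left(Q \right)} = \frac{2 Q \left(-1 + Q\right)}{3}$ ($C{\left(Q \right)} = \frac{\left(Q - 1\right) \left(Q + Q\right)}{3} = \frac{\left(-1 + Q\right) 2 Q}{3} = \frac{2 Q \left(-1 + Q\right)}{3}$)
$c{\left(h,l \right)} = \frac{-10 + h}{10 + l}$
$c{\left(C{\left(2 \right)},-8 \right)} 54 \left(-99\right) = \frac{-10 + \frac{2}{3} \cdot 2 \left(-1 + 2\right)}{10 - 8} \cdot 54 \left(-99\right) = \frac{-10 + \frac{2}{3} \cdot 2 \cdot 1}{2} \cdot 54 \left(-99\right) = \frac{-10 + \frac{4}{3}}{2} \cdot 54 \left(-99\right) = \frac{1}{2} \left(- \frac{26}{3}\right) 54 \left(-99\right) = \left(- \frac{13}{3}\right) 54 \left(-99\right) = \left(-234\right) \left(-99\right) = 23166$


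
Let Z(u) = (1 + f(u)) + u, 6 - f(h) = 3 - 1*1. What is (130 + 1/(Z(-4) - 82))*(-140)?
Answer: -1474060/81 ≈ -18198.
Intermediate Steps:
f(h) = 4 (f(h) = 6 - (3 - 1*1) = 6 - (3 - 1) = 6 - 1*2 = 6 - 2 = 4)
Z(u) = 5 + u (Z(u) = (1 + 4) + u = 5 + u)
(130 + 1/(Z(-4) - 82))*(-140) = (130 + 1/((5 - 4) - 82))*(-140) = (130 + 1/(1 - 82))*(-140) = (130 + 1/(-81))*(-140) = (130 - 1/81)*(-140) = (10529/81)*(-140) = -1474060/81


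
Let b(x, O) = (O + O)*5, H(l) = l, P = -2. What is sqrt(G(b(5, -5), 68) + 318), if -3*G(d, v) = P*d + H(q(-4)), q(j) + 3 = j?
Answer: sqrt(287) ≈ 16.941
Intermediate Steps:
q(j) = -3 + j
b(x, O) = 10*O (b(x, O) = (2*O)*5 = 10*O)
G(d, v) = 7/3 + 2*d/3 (G(d, v) = -(-2*d + (-3 - 4))/3 = -(-2*d - 7)/3 = -(-7 - 2*d)/3 = 7/3 + 2*d/3)
sqrt(G(b(5, -5), 68) + 318) = sqrt((7/3 + 2*(10*(-5))/3) + 318) = sqrt((7/3 + (2/3)*(-50)) + 318) = sqrt((7/3 - 100/3) + 318) = sqrt(-31 + 318) = sqrt(287)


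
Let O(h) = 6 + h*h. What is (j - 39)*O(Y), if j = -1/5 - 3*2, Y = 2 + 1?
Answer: -678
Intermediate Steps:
Y = 3
O(h) = 6 + h²
j = -31/5 (j = -1*⅕ - 6 = -⅕ - 6 = -31/5 ≈ -6.2000)
(j - 39)*O(Y) = (-31/5 - 39)*(6 + 3²) = -226*(6 + 9)/5 = -226/5*15 = -678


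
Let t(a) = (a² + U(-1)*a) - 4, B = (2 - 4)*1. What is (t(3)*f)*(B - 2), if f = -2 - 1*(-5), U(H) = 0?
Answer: -60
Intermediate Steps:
f = 3 (f = -2 + 5 = 3)
B = -2 (B = -2*1 = -2)
t(a) = -4 + a² (t(a) = (a² + 0*a) - 4 = (a² + 0) - 4 = a² - 4 = -4 + a²)
(t(3)*f)*(B - 2) = ((-4 + 3²)*3)*(-2 - 2) = ((-4 + 9)*3)*(-4) = (5*3)*(-4) = 15*(-4) = -60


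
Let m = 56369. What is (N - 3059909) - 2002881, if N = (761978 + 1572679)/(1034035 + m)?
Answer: -1840161377501/363468 ≈ -5.0628e+6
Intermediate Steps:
N = 778219/363468 (N = (761978 + 1572679)/(1034035 + 56369) = 2334657/1090404 = 2334657*(1/1090404) = 778219/363468 ≈ 2.1411)
(N - 3059909) - 2002881 = (778219/363468 - 3059909) - 2002881 = -1112178226193/363468 - 2002881 = -1840161377501/363468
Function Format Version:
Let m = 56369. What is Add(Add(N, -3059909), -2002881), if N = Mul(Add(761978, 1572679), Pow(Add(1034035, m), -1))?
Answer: Rational(-1840161377501, 363468) ≈ -5.0628e+6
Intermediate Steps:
N = Rational(778219, 363468) (N = Mul(Add(761978, 1572679), Pow(Add(1034035, 56369), -1)) = Mul(2334657, Pow(1090404, -1)) = Mul(2334657, Rational(1, 1090404)) = Rational(778219, 363468) ≈ 2.1411)
Add(Add(N, -3059909), -2002881) = Add(Add(Rational(778219, 363468), -3059909), -2002881) = Add(Rational(-1112178226193, 363468), -2002881) = Rational(-1840161377501, 363468)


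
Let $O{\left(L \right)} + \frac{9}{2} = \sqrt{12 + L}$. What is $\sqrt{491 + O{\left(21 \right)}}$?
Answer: $\frac{\sqrt{1946 + 4 \sqrt{33}}}{2} \approx 22.187$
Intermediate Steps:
$O{\left(L \right)} = - \frac{9}{2} + \sqrt{12 + L}$
$\sqrt{491 + O{\left(21 \right)}} = \sqrt{491 - \left(\frac{9}{2} - \sqrt{12 + 21}\right)} = \sqrt{491 - \left(\frac{9}{2} - \sqrt{33}\right)} = \sqrt{\frac{973}{2} + \sqrt{33}}$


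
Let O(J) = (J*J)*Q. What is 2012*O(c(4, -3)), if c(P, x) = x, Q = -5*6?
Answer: -543240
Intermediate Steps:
Q = -30
O(J) = -30*J**2 (O(J) = (J*J)*(-30) = J**2*(-30) = -30*J**2)
2012*O(c(4, -3)) = 2012*(-30*(-3)**2) = 2012*(-30*9) = 2012*(-270) = -543240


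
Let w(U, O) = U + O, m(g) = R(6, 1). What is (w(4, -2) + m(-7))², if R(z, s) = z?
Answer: 64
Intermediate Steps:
m(g) = 6
w(U, O) = O + U
(w(4, -2) + m(-7))² = ((-2 + 4) + 6)² = (2 + 6)² = 8² = 64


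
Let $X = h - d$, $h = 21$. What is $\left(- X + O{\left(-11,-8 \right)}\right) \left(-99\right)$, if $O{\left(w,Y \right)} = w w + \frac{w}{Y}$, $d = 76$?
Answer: $- \frac{140481}{8} \approx -17560.0$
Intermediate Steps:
$O{\left(w,Y \right)} = w^{2} + \frac{w}{Y}$
$X = -55$ ($X = 21 - 76 = -55$)
$\left(- X + O{\left(-11,-8 \right)}\right) \left(-99\right) = \left(\left(-1\right) \left(-55\right) + \left(\left(-11\right)^{2} - \frac{11}{-8}\right)\right) \left(-99\right) = \left(55 + \left(121 - - \frac{11}{8}\right)\right) \left(-99\right) = \left(55 + \left(121 + \frac{11}{8}\right)\right) \left(-99\right) = \left(55 + \frac{979}{8}\right) \left(-99\right) = \frac{1419}{8} \left(-99\right) = - \frac{140481}{8}$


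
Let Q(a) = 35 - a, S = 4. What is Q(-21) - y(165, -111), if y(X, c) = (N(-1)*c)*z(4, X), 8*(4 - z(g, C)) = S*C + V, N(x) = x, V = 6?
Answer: 35411/4 ≈ 8852.8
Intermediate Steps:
z(g, C) = 13/4 - C/2 (z(g, C) = 4 - (4*C + 6)/8 = 4 - (6 + 4*C)/8 = 4 + (-¾ - C/2) = 13/4 - C/2)
y(X, c) = -c*(13/4 - X/2) (y(X, c) = (-c)*(13/4 - X/2) = -c*(13/4 - X/2))
Q(-21) - y(165, -111) = (35 - 1*(-21)) - (-111)*(-13 + 2*165)/4 = (35 + 21) - (-111)*(-13 + 330)/4 = 56 - (-111)*317/4 = 56 - 1*(-35187/4) = 56 + 35187/4 = 35411/4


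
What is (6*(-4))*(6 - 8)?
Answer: 48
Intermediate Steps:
(6*(-4))*(6 - 8) = -24*(-2) = 48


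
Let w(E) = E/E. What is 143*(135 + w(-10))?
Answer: 19448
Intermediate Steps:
w(E) = 1
143*(135 + w(-10)) = 143*(135 + 1) = 143*136 = 19448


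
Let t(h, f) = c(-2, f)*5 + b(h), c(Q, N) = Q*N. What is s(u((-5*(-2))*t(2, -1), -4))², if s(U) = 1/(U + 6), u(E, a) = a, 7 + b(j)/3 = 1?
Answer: ¼ ≈ 0.25000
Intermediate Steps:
b(j) = -18 (b(j) = -21 + 3*1 = -21 + 3 = -18)
c(Q, N) = N*Q
t(h, f) = -18 - 10*f (t(h, f) = (f*(-2))*5 - 18 = -2*f*5 - 18 = -10*f - 18 = -18 - 10*f)
s(U) = 1/(6 + U)
s(u((-5*(-2))*t(2, -1), -4))² = (1/(6 - 4))² = (1/2)² = (½)² = ¼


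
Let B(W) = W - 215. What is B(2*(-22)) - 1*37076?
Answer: -37335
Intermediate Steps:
B(W) = -215 + W
B(2*(-22)) - 1*37076 = (-215 + 2*(-22)) - 1*37076 = (-215 - 44) - 37076 = -259 - 37076 = -37335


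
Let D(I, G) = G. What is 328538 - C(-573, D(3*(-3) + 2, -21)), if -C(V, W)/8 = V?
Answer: 323954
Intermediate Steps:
C(V, W) = -8*V
328538 - C(-573, D(3*(-3) + 2, -21)) = 328538 - (-8)*(-573) = 328538 - 1*4584 = 328538 - 4584 = 323954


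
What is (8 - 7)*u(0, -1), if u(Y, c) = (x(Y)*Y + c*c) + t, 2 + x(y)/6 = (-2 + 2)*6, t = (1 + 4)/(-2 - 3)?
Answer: 0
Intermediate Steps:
t = -1 (t = 5/(-5) = 5*(-⅕) = -1)
x(y) = -12 (x(y) = -12 + 6*((-2 + 2)*6) = -12 + 6*(0*6) = -12 + 6*0 = -12 + 0 = -12)
u(Y, c) = -1 + c² - 12*Y (u(Y, c) = (-12*Y + c*c) - 1 = (-12*Y + c²) - 1 = (c² - 12*Y) - 1 = -1 + c² - 12*Y)
(8 - 7)*u(0, -1) = (8 - 7)*(-1 + (-1)² - 12*0) = 1*(-1 + 1 + 0) = 1*0 = 0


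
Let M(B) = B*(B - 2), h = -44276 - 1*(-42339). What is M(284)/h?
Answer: -80088/1937 ≈ -41.346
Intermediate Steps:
h = -1937 (h = -44276 + 42339 = -1937)
M(B) = B*(-2 + B)
M(284)/h = (284*(-2 + 284))/(-1937) = (284*282)*(-1/1937) = 80088*(-1/1937) = -80088/1937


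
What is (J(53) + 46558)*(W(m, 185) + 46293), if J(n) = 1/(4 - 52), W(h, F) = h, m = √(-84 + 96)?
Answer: 34484936473/16 + 2234783*√3/24 ≈ 2.1555e+9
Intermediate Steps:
m = 2*√3 (m = √12 = 2*√3 ≈ 3.4641)
J(n) = -1/48 (J(n) = 1/(-48) = -1/48)
(J(53) + 46558)*(W(m, 185) + 46293) = (-1/48 + 46558)*(2*√3 + 46293) = 2234783*(46293 + 2*√3)/48 = 34484936473/16 + 2234783*√3/24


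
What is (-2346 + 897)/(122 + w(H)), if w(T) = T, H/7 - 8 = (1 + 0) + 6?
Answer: -1449/227 ≈ -6.3833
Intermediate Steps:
H = 105 (H = 56 + 7*((1 + 0) + 6) = 56 + 7*(1 + 6) = 56 + 7*7 = 56 + 49 = 105)
(-2346 + 897)/(122 + w(H)) = (-2346 + 897)/(122 + 105) = -1449/227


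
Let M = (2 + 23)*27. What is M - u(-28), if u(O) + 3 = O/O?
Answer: 677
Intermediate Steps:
M = 675 (M = 25*27 = 675)
u(O) = -2 (u(O) = -3 + O/O = -3 + 1 = -2)
M - u(-28) = 675 - 1*(-2) = 675 + 2 = 677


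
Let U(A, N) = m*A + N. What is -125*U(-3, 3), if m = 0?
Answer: -375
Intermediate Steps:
U(A, N) = N (U(A, N) = 0*A + N = 0 + N = N)
-125*U(-3, 3) = -125*3 = -375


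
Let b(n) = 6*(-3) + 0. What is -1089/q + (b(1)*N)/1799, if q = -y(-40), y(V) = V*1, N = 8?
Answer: -1964871/71960 ≈ -27.305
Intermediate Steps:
y(V) = V
b(n) = -18 (b(n) = -18 + 0 = -18)
q = 40 (q = -1*(-40) = 40)
-1089/q + (b(1)*N)/1799 = -1089/40 - 18*8/1799 = -1089*1/40 - 144*1/1799 = -1089/40 - 144/1799 = -1964871/71960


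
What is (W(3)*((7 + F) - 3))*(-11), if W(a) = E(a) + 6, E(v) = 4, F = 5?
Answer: -990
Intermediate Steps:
W(a) = 10 (W(a) = 4 + 6 = 10)
(W(3)*((7 + F) - 3))*(-11) = (10*((7 + 5) - 3))*(-11) = (10*(12 - 3))*(-11) = (10*9)*(-11) = 90*(-11) = -990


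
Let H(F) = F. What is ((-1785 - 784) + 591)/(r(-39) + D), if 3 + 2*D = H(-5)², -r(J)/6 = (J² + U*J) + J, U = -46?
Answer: 1978/19645 ≈ 0.10069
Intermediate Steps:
r(J) = -6*J² + 270*J (r(J) = -6*((J² - 46*J) + J) = -6*(J² - 45*J) = -6*J² + 270*J)
D = 11 (D = -3/2 + (½)*(-5)² = -3/2 + (½)*25 = -3/2 + 25/2 = 11)
((-1785 - 784) + 591)/(r(-39) + D) = ((-1785 - 784) + 591)/(6*(-39)*(45 - 1*(-39)) + 11) = (-2569 + 591)/(6*(-39)*(45 + 39) + 11) = -1978/(6*(-39)*84 + 11) = -1978/(-19656 + 11) = -1978/(-19645) = -1978*(-1/19645) = 1978/19645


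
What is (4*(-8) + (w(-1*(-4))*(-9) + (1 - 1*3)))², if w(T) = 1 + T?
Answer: 6241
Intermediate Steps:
(4*(-8) + (w(-1*(-4))*(-9) + (1 - 1*3)))² = (4*(-8) + ((1 - 1*(-4))*(-9) + (1 - 1*3)))² = (-32 + ((1 + 4)*(-9) + (1 - 3)))² = (-32 + (5*(-9) - 2))² = (-32 + (-45 - 2))² = (-32 - 47)² = (-79)² = 6241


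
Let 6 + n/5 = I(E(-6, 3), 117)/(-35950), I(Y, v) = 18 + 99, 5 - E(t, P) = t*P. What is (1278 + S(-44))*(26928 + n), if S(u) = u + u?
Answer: 23014183857/719 ≈ 3.2009e+7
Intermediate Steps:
S(u) = 2*u
E(t, P) = 5 - P*t (E(t, P) = 5 - t*P = 5 - P*t)
I(Y, v) = 117
n = -215817/7190 (n = -30 + 5*(117/(-35950)) = -30 + 5*(117*(-1/35950)) = -30 + 5*(-117/35950) = -30 - 117/7190 = -215817/7190 ≈ -30.016)
(1278 + S(-44))*(26928 + n) = (1278 + 2*(-44))*(26928 - 215817/7190) = (1278 - 88)*(193396503/7190) = 1190*(193396503/7190) = 23014183857/719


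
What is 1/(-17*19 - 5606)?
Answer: -1/5929 ≈ -0.00016866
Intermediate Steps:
1/(-17*19 - 5606) = 1/(-323 - 5606) = 1/(-5929) = -1/5929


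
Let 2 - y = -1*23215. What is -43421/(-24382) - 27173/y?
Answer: 345573271/566076894 ≈ 0.61047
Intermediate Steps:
y = 23217 (y = 2 - (-1)*23215 = 2 - 1*(-23215) = 2 + 23215 = 23217)
-43421/(-24382) - 27173/y = -43421/(-24382) - 27173/23217 = -43421*(-1/24382) - 27173*1/23217 = 43421/24382 - 27173/23217 = 345573271/566076894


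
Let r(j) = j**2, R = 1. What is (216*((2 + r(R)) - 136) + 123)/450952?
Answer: -28605/450952 ≈ -0.063432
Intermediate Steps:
(216*((2 + r(R)) - 136) + 123)/450952 = (216*((2 + 1**2) - 136) + 123)/450952 = (216*((2 + 1) - 136) + 123)*(1/450952) = (216*(3 - 136) + 123)*(1/450952) = (216*(-133) + 123)*(1/450952) = (-28728 + 123)*(1/450952) = -28605*1/450952 = -28605/450952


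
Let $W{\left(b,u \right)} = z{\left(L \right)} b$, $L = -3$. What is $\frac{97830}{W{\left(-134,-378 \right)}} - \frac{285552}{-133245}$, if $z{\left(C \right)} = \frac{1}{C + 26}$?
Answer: $- \frac{5551388483}{330645} \approx -16790.0$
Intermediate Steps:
$z{\left(C \right)} = \frac{1}{26 + C}$
$W{\left(b,u \right)} = \frac{b}{23}$ ($W{\left(b,u \right)} = \frac{b}{26 - 3} = \frac{b}{23}$)
$\frac{97830}{W{\left(-134,-378 \right)}} - \frac{285552}{-133245} = \frac{97830}{\frac{1}{23} \left(-134\right)} - \frac{285552}{-133245} = \frac{97830}{- \frac{134}{23}} - - \frac{10576}{4935} = 97830 \left(- \frac{23}{134}\right) + \frac{10576}{4935} = - \frac{1125045}{67} + \frac{10576}{4935} = - \frac{5551388483}{330645}$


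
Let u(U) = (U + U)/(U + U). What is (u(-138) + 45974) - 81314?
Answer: -35339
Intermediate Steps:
u(U) = 1 (u(U) = (2*U)/((2*U)) = (2*U)*(1/(2*U)) = 1)
(u(-138) + 45974) - 81314 = (1 + 45974) - 81314 = 45975 - 81314 = -35339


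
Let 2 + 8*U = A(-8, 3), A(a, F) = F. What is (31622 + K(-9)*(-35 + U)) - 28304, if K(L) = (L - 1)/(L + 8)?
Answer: 11877/4 ≈ 2969.3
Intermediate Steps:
U = ⅛ (U = -¼ + (⅛)*3 = -¼ + 3/8 = ⅛ ≈ 0.12500)
K(L) = (-1 + L)/(8 + L)
(31622 + K(-9)*(-35 + U)) - 28304 = (31622 + ((-1 - 9)/(8 - 9))*(-35 + ⅛)) - 28304 = (31622 + (-10/(-1))*(-279/8)) - 28304 = (31622 - 1*(-10)*(-279/8)) - 28304 = (31622 + 10*(-279/8)) - 28304 = (31622 - 1395/4) - 28304 = 125093/4 - 28304 = 11877/4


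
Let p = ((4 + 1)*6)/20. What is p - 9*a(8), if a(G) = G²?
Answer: -1149/2 ≈ -574.50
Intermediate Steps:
p = 3/2 (p = (5*6)*(1/20) = 30*(1/20) = 3/2 ≈ 1.5000)
p - 9*a(8) = 3/2 - 9*8² = 3/2 - 9*64 = 3/2 - 576 = -1149/2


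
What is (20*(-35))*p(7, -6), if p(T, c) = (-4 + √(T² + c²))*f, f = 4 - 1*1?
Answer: 8400 - 2100*√85 ≈ -10961.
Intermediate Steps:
f = 3 (f = 4 - 1 = 3)
p(T, c) = -12 + 3*√(T² + c²) (p(T, c) = (-4 + √(T² + c²))*3 = -12 + 3*√(T² + c²))
(20*(-35))*p(7, -6) = (20*(-35))*(-12 + 3*√(7² + (-6)²)) = -700*(-12 + 3*√(49 + 36)) = -700*(-12 + 3*√85) = 8400 - 2100*√85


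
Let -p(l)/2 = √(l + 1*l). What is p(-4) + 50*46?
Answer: 2300 - 4*I*√2 ≈ 2300.0 - 5.6569*I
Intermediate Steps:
p(l) = -2*√2*√l (p(l) = -2*√(l + 1*l) = -2*√(l + l) = -2*√2*√l)
p(-4) + 50*46 = -2*√2*√(-4) + 50*46 = -2*√2*2*I + 2300 = -4*I*√2 + 2300 = 2300 - 4*I*√2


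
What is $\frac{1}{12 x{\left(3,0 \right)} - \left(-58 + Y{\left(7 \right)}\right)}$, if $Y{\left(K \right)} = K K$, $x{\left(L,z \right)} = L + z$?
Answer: $\frac{1}{45} \approx 0.022222$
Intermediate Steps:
$Y{\left(K \right)} = K^{2}$
$\frac{1}{12 x{\left(3,0 \right)} - \left(-58 + Y{\left(7 \right)}\right)} = \frac{1}{12 \left(3 + 0\right) + \left(58 - 7^{2}\right)} = \frac{1}{12 \cdot 3 + \left(58 - 49\right)} = \frac{1}{36 + \left(58 - 49\right)} = \frac{1}{36 + 9} = \frac{1}{45}$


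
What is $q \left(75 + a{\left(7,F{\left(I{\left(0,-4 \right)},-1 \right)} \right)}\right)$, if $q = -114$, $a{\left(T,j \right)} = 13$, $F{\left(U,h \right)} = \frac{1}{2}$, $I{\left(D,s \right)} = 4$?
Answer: $-10032$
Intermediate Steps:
$F{\left(U,h \right)} = \frac{1}{2}$
$q \left(75 + a{\left(7,F{\left(I{\left(0,-4 \right)},-1 \right)} \right)}\right) = - 114 \left(75 + 13\right) = \left(-114\right) 88 = -10032$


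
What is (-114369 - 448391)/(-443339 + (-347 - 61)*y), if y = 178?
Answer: 562760/515963 ≈ 1.0907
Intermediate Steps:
(-114369 - 448391)/(-443339 + (-347 - 61)*y) = (-114369 - 448391)/(-443339 + (-347 - 61)*178) = -562760/(-443339 - 408*178) = -562760/(-443339 - 72624) = -562760/(-515963) = -562760*(-1/515963) = 562760/515963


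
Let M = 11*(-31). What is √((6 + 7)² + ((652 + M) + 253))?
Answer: √733 ≈ 27.074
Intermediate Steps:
M = -341
√((6 + 7)² + ((652 + M) + 253)) = √((6 + 7)² + ((652 - 341) + 253)) = √(13² + (311 + 253)) = √(169 + 564) = √733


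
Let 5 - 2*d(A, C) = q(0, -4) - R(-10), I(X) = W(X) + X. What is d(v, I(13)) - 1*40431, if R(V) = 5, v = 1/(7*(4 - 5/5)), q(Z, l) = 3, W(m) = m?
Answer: -80855/2 ≈ -40428.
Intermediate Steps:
I(X) = 2*X (I(X) = X + X = 2*X)
v = 1/21 (v = 1/(7*(4 - 5*1/5)) = 1/(7*(4 - 1)) = 1/(7*3) = 1/21 ≈ 0.047619)
d(A, C) = 7/2 (d(A, C) = 5/2 - (3 - 1*5)/2 = 5/2 - (3 - 5)/2 = 5/2 - 1/2*(-2) = 5/2 + 1 = 7/2)
d(v, I(13)) - 1*40431 = 7/2 - 1*40431 = 7/2 - 40431 = -80855/2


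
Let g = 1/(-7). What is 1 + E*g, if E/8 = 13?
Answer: -97/7 ≈ -13.857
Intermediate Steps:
E = 104 (E = 8*13 = 104)
g = -⅐ (g = 1*(-⅐) = -⅐ ≈ -0.14286)
1 + E*g = 1 + 104*(-⅐) = 1 - 104/7 = -97/7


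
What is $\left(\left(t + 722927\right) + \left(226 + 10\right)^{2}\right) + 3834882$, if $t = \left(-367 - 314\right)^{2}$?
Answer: $5077266$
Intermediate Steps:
$t = 463761$ ($t = \left(-681\right)^{2} = 463761$)
$\left(\left(t + 722927\right) + \left(226 + 10\right)^{2}\right) + 3834882 = \left(\left(463761 + 722927\right) + \left(226 + 10\right)^{2}\right) + 3834882 = \left(1186688 + 236^{2}\right) + 3834882 = \left(1186688 + 55696\right) + 3834882 = 1242384 + 3834882 = 5077266$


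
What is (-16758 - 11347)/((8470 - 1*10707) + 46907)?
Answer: -5621/8934 ≈ -0.62917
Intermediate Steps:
(-16758 - 11347)/((8470 - 1*10707) + 46907) = -28105/((8470 - 10707) + 46907) = -28105/(-2237 + 46907) = -28105/44670 = -28105*1/44670 = -5621/8934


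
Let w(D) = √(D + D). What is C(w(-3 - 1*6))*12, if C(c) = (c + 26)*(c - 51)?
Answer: -16128 - 900*I*√2 ≈ -16128.0 - 1272.8*I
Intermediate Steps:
w(D) = √2*√D (w(D) = √(2*D) = √2*√D)
C(c) = (-51 + c)*(26 + c) (C(c) = (26 + c)*(-51 + c) = (-51 + c)*(26 + c))
C(w(-3 - 1*6))*12 = (-1326 + (√2*√(-3 - 1*6))² - 25*√2*√(-3 - 1*6))*12 = (-1326 + (√2*√(-3 - 6))² - 25*√2*√(-3 - 6))*12 = (-1326 + (√2*√(-9))² - 25*√2*√(-9))*12 = (-1326 + (√2*(3*I))² - 25*√2*3*I)*12 = (-1326 + (3*I*√2)² - 75*I*√2)*12 = (-1326 - 18 - 75*I*√2)*12 = (-1344 - 75*I*√2)*12 = -16128 - 900*I*√2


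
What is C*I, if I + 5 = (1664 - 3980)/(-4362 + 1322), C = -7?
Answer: 22547/760 ≈ 29.667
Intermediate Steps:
I = -3221/760 (I = -5 + (1664 - 3980)/(-4362 + 1322) = -5 - 2316/(-3040) = -5 - 2316*(-1/3040) = -5 + 579/760 = -3221/760 ≈ -4.2382)
C*I = -7*(-3221/760) = 22547/760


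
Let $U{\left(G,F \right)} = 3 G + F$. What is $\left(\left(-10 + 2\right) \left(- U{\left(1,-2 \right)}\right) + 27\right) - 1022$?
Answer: $-987$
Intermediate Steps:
$U{\left(G,F \right)} = F + 3 G$
$\left(\left(-10 + 2\right) \left(- U{\left(1,-2 \right)}\right) + 27\right) - 1022 = \left(\left(-10 + 2\right) \left(- (-2 + 3 \cdot 1)\right) + 27\right) - 1022 = \left(- 8 \left(- (-2 + 3)\right) + 27\right) - 1022 = \left(- 8 \left(\left(-1\right) 1\right) + 27\right) - 1022 = \left(\left(-8\right) \left(-1\right) + 27\right) - 1022 = \left(8 + 27\right) - 1022 = 35 - 1022 = -987$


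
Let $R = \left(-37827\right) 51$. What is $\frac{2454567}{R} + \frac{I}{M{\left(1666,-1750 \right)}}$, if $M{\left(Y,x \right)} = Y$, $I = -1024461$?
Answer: $- \frac{38832468769}{63019782} \approx -616.2$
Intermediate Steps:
$R = -1929177$
$\frac{2454567}{R} + \frac{I}{M{\left(1666,-1750 \right)}} = \frac{2454567}{-1929177} - \frac{1024461}{1666} = 2454567 \left(- \frac{1}{1929177}\right) - \frac{1024461}{1666} = - \frac{818189}{643059} - \frac{1024461}{1666} = - \frac{38832468769}{63019782}$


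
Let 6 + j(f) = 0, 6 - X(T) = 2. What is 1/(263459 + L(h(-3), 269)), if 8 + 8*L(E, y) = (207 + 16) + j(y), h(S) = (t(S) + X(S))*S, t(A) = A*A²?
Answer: 8/2107881 ≈ 3.7953e-6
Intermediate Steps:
X(T) = 4 (X(T) = 6 - 1*2 = 6 - 2 = 4)
j(f) = -6 (j(f) = -6 + 0 = -6)
t(A) = A³
h(S) = S*(4 + S³) (h(S) = (S³ + 4)*S = (4 + S³)*S = S*(4 + S³))
L(E, y) = 209/8 (L(E, y) = -1 + ((207 + 16) - 6)/8 = -1 + (223 - 6)/8 = -1 + (⅛)*217 = -1 + 217/8 = 209/8)
1/(263459 + L(h(-3), 269)) = 1/(263459 + 209/8) = 1/(2107881/8) = 8/2107881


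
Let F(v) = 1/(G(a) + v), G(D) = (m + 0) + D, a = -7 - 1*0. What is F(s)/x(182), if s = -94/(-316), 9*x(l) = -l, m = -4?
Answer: 711/153881 ≈ 0.0046205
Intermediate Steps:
a = -7 (a = -7 + 0 = -7)
G(D) = -4 + D (G(D) = (-4 + 0) + D = -4 + D)
x(l) = -l/9 (x(l) = (-l)/9 = -l/9)
s = 47/158 (s = -94*(-1/316) = 47/158 ≈ 0.29747)
F(v) = 1/(-11 + v) (F(v) = 1/((-4 - 7) + v) = 1/(-11 + v))
F(s)/x(182) = 1/((-11 + 47/158)*((-⅑*182))) = 1/((-1691/158)*(-182/9)) = -158/1691*(-9/182) = 711/153881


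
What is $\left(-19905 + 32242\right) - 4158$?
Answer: $8179$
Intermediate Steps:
$\left(-19905 + 32242\right) - 4158 = 12337 - 4158 = 8179$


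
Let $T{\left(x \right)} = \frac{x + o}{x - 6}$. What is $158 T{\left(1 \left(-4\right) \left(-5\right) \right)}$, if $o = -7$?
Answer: $\frac{1027}{7} \approx 146.71$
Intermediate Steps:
$T{\left(x \right)} = \frac{-7 + x}{-6 + x}$ ($T{\left(x \right)} = \frac{x - 7}{x - 6} = \frac{-7 + x}{-6 + x}$)
$158 T{\left(1 \left(-4\right) \left(-5\right) \right)} = 158 \frac{-7 + 1 \left(-4\right) \left(-5\right)}{-6 + 1 \left(-4\right) \left(-5\right)} = 158 \frac{-7 - -20}{-6 - -20} = 158 \frac{-7 + 20}{-6 + 20} = 158 \cdot \frac{1}{14} \cdot 13 = 158 \cdot \frac{13}{14} = \frac{1027}{7}$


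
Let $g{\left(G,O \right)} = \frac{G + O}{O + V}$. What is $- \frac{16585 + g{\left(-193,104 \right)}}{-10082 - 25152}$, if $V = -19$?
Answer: $\frac{704818}{1497445} \approx 0.47068$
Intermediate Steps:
$g{\left(G,O \right)} = \frac{G + O}{-19 + O}$ ($g{\left(G,O \right)} = \frac{G + O}{O - 19} = \frac{G + O}{-19 + O}$)
$- \frac{16585 + g{\left(-193,104 \right)}}{-10082 - 25152} = - \frac{16585 + \frac{-193 + 104}{-19 + 104}}{-10082 - 25152} = - \frac{16585 + \frac{1}{85} \left(-89\right)}{-35234} = - \frac{\left(16585 + \frac{1}{85} \left(-89\right)\right) \left(-1\right)}{35234} = - \frac{\left(16585 - \frac{89}{85}\right) \left(-1\right)}{35234} = - \frac{1409636 \left(-1\right)}{85 \cdot 35234} = \left(-1\right) \left(- \frac{704818}{1497445}\right) = \frac{704818}{1497445}$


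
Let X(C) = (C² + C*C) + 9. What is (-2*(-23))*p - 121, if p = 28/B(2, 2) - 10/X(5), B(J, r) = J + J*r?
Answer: 15199/177 ≈ 85.870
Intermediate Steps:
X(C) = 9 + 2*C² (X(C) = (C² + C²) + 9 = 2*C² + 9 = 9 + 2*C²)
p = 796/177 (p = 28/((2*(1 + 2))) - 10/(9 + 2*5²) = 28/((2*3)) - 10/(9 + 2*25) = 28/6 - 10/(9 + 50) = 28*(⅙) - 10/59 = 14/3 - 10*1/59 = 14/3 - 10/59 = 796/177 ≈ 4.4972)
(-2*(-23))*p - 121 = -2*(-23)*(796/177) - 121 = 46*(796/177) - 121 = 36616/177 - 121 = 15199/177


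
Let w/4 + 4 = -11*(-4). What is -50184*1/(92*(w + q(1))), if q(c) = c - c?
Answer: -6273/1840 ≈ -3.4092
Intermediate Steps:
w = 160 (w = -16 + 4*(-11*(-4)) = -16 + 4*44 = -16 + 176 = 160)
q(c) = 0
-50184*1/(92*(w + q(1))) = -50184*1/(92*(160 + 0)) = -50184/(92*160) = -50184/14720 = -50184*1/14720 = -6273/1840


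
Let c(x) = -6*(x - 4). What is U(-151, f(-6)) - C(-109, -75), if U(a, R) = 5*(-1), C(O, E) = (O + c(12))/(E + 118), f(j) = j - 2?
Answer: -58/43 ≈ -1.3488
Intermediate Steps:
f(j) = -2 + j
c(x) = 24 - 6*x (c(x) = -6*(-4 + x) = 24 - 6*x)
C(O, E) = (-48 + O)/(118 + E) (C(O, E) = (O + (24 - 6*12))/(E + 118) = (O + (24 - 72))/(118 + E) = (O - 48)/(118 + E) = (-48 + O)/(118 + E))
U(a, R) = -5
U(-151, f(-6)) - C(-109, -75) = -5 - (-48 - 109)/(118 - 75) = -5 - (-157)/43 = -5 - 1*(-157/43) = -5 + 157/43 = -58/43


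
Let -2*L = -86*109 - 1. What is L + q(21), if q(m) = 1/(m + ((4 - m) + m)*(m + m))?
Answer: 1771877/378 ≈ 4687.5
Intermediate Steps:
q(m) = 1/(9*m) (q(m) = 1/(m + 4*(2*m)) = 1/(m + 8*m) = 1/(9*m))
L = 9375/2 (L = -(-86*109 - 1)/2 = -(-9374 - 1)/2 = -1/2*(-9375) = 9375/2 ≈ 4687.5)
L + q(21) = 9375/2 + (1/9)/21 = 9375/2 + (1/9)*(1/21) = 9375/2 + 1/189 = 1771877/378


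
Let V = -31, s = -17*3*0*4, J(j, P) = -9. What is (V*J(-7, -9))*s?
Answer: 0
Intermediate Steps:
s = 0 (s = -0*4 = -17*0 = 0)
(V*J(-7, -9))*s = -31*(-9)*0 = 279*0 = 0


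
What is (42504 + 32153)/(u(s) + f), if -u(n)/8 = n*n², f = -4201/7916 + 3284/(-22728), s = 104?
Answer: -1678987850892/202379750765231 ≈ -0.0082962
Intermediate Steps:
f = -15184559/22489356 (f = -4201*1/7916 + 3284*(-1/22728) = -4201/7916 - 821/5682 = -15184559/22489356 ≈ -0.67519)
u(n) = -8*n³ (u(n) = -8*n*n² = -8*n³)
(42504 + 32153)/(u(s) + f) = (42504 + 32153)/(-8*104³ - 15184559/22489356) = 74657/(-8*1124864 - 15184559/22489356) = 74657/(-8998912 - 15184559/22489356) = 74657/(-202379750765231/22489356) = 74657*(-22489356/202379750765231) = -1678987850892/202379750765231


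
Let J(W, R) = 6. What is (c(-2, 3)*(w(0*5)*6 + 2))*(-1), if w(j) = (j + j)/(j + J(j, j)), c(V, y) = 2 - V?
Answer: -8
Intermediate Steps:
w(j) = 2*j/(6 + j) (w(j) = (j + j)/(j + 6) = (2*j)/(6 + j) = 2*j/(6 + j))
(c(-2, 3)*(w(0*5)*6 + 2))*(-1) = ((2 - 1*(-2))*((2*(0*5)/(6 + 0*5))*6 + 2))*(-1) = ((2 + 2)*((2*0/(6 + 0))*6 + 2))*(-1) = (4*((2*0/6)*6 + 2))*(-1) = (4*((2*0*(1/6))*6 + 2))*(-1) = (4*(0*6 + 2))*(-1) = (4*(0 + 2))*(-1) = (4*2)*(-1) = 8*(-1) = -8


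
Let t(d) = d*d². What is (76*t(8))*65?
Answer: 2529280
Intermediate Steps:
t(d) = d³
(76*t(8))*65 = (76*8³)*65 = (76*512)*65 = 38912*65 = 2529280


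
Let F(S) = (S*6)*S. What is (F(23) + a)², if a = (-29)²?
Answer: 16120225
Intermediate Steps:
F(S) = 6*S² (F(S) = (6*S)*S = 6*S²)
a = 841
(F(23) + a)² = (6*23² + 841)² = (6*529 + 841)² = (3174 + 841)² = 4015² = 16120225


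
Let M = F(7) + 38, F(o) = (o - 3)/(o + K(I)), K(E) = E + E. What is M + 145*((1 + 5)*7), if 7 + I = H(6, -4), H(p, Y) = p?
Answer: 30644/5 ≈ 6128.8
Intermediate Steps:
I = -1 (I = -7 + 6 = -1)
K(E) = 2*E
F(o) = (-3 + o)/(-2 + o) (F(o) = (o - 3)/(o + 2*(-1)) = (-3 + o)/(o - 2) = (-3 + o)/(-2 + o))
M = 194/5 (M = (-3 + 7)/(-2 + 7) + 38 = 4/5 + 38 = (⅕)*4 + 38 = ⅘ + 38 = 194/5 ≈ 38.800)
M + 145*((1 + 5)*7) = 194/5 + 145*((1 + 5)*7) = 194/5 + 145*(6*7) = 194/5 + 145*42 = 194/5 + 6090 = 30644/5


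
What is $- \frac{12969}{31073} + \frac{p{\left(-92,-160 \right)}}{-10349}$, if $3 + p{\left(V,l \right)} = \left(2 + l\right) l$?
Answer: $- \frac{919648402}{321574477} \approx -2.8598$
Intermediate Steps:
$p{\left(V,l \right)} = -3 + l \left(2 + l\right)$ ($p{\left(V,l \right)} = -3 + \left(2 + l\right) l = -3 + l \left(2 + l\right)$)
$- \frac{12969}{31073} + \frac{p{\left(-92,-160 \right)}}{-10349} = - \frac{12969}{31073} + \frac{-3 + \left(-160\right)^{2} + 2 \left(-160\right)}{-10349} = \left(-12969\right) \frac{1}{31073} + \left(-3 + 25600 - 320\right) \left(- \frac{1}{10349}\right) = - \frac{12969}{31073} + 25277 \left(- \frac{1}{10349}\right) = - \frac{12969}{31073} - \frac{25277}{10349} = - \frac{919648402}{321574477}$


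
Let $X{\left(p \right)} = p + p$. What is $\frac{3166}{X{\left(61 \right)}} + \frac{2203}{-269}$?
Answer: $\frac{291444}{16409} \approx 17.761$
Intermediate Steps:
$X{\left(p \right)} = 2 p$
$\frac{3166}{X{\left(61 \right)}} + \frac{2203}{-269} = \frac{3166}{2 \cdot 61} + \frac{2203}{-269} = \frac{3166}{122} + 2203 \left(- \frac{1}{269}\right) = 3166 \cdot \frac{1}{122} - \frac{2203}{269} = \frac{1583}{61} - \frac{2203}{269} = \frac{291444}{16409}$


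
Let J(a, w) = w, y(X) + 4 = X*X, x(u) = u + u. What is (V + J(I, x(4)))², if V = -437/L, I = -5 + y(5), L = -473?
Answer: 17816841/223729 ≈ 79.636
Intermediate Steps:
x(u) = 2*u
y(X) = -4 + X² (y(X) = -4 + X*X = -4 + X²)
I = 16 (I = -5 + (-4 + 5²) = -5 + (-4 + 25) = -5 + 21 = 16)
V = 437/473 (V = -437/(-473) = -437*(-1/473) = 437/473 ≈ 0.92389)
(V + J(I, x(4)))² = (437/473 + 2*4)² = (437/473 + 8)² = (4221/473)² = 17816841/223729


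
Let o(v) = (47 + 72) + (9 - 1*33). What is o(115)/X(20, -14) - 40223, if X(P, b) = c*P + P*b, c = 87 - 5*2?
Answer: -10136177/252 ≈ -40223.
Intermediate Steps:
c = 77 (c = 87 - 1*10 = 87 - 10 = 77)
X(P, b) = 77*P + P*b
o(v) = 95 (o(v) = 119 + (9 - 33) = 119 - 24 = 95)
o(115)/X(20, -14) - 40223 = 95/((20*(77 - 14))) - 40223 = 95/((20*63)) - 40223 = 95/1260 - 40223 = 95*(1/1260) - 40223 = 19/252 - 40223 = -10136177/252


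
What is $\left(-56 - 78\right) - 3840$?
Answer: $-3974$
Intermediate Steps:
$\left(-56 - 78\right) - 3840 = -134 - 3840 = -3974$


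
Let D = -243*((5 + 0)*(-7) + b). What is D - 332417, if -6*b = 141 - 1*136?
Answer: -647419/2 ≈ -3.2371e+5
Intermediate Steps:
b = -⅚ (b = -(141 - 1*136)/6 = -(141 - 136)/6 = -⅙*5 = -⅚ ≈ -0.83333)
D = 17415/2 (D = -243*((5 + 0)*(-7) - ⅚) = -243*(5*(-7) - ⅚) = -243*(-35 - ⅚) = -243*(-215/6) = 17415/2 ≈ 8707.5)
D - 332417 = 17415/2 - 332417 = -647419/2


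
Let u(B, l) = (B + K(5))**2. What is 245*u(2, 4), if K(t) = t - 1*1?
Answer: 8820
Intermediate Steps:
K(t) = -1 + t (K(t) = t - 1 = -1 + t)
u(B, l) = (4 + B)**2 (u(B, l) = (B + (-1 + 5))**2 = (B + 4)**2 = (4 + B)**2)
245*u(2, 4) = 245*(4 + 2)**2 = 245*6**2 = 245*36 = 8820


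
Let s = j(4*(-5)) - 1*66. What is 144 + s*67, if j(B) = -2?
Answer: -4412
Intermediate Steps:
s = -68 (s = -2 - 1*66 = -2 - 66 = -68)
144 + s*67 = 144 - 68*67 = 144 - 4556 = -4412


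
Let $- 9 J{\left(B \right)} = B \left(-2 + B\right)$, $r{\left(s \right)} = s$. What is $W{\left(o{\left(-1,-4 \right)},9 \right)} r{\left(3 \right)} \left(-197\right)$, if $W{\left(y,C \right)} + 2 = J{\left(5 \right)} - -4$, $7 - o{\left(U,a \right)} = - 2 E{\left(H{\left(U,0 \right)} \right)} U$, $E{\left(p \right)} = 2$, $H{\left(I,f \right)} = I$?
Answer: $-197$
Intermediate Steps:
$J{\left(B \right)} = - \frac{B \left(-2 + B\right)}{9}$
$o{\left(U,a \right)} = 7 + 4 U$ ($o{\left(U,a \right)} = 7 - \left(-2\right) 2 U = 7 - - 4 U = 7 + 4 U$)
$W{\left(y,C \right)} = \frac{1}{3}$ ($W{\left(y,C \right)} = -2 + \left(\frac{1}{9} \cdot 5 \left(2 - 5\right) - -4\right) = -2 + \left(\frac{1}{9} \cdot 5 \left(2 - 5\right) + 4\right) = -2 + \left(\frac{1}{9} \cdot 5 \left(-3\right) + 4\right) = -2 + \left(- \frac{5}{3} + 4\right) = -2 + \frac{7}{3} = \frac{1}{3}$)
$W{\left(o{\left(-1,-4 \right)},9 \right)} r{\left(3 \right)} \left(-197\right) = \frac{1}{3} \cdot 3 \left(-197\right) = 1 \left(-197\right) = -197$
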